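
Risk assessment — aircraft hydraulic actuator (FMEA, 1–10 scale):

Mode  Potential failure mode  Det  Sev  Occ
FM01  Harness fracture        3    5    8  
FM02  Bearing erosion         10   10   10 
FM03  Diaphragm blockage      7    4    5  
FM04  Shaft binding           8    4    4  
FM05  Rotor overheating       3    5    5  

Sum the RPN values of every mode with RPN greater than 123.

1268

RPN = Severity × Occurrence × Detection:
  FM01: 5 × 8 × 3 = 120
  FM02: 10 × 10 × 10 = 1000
  FM03: 4 × 5 × 7 = 140
  FM04: 4 × 4 × 8 = 128
  FM05: 5 × 5 × 3 = 75
RPN > 123: FM02 (1000), FM03 (140), FM04 (128).
Sum: 1000 + 140 + 128 = 1268.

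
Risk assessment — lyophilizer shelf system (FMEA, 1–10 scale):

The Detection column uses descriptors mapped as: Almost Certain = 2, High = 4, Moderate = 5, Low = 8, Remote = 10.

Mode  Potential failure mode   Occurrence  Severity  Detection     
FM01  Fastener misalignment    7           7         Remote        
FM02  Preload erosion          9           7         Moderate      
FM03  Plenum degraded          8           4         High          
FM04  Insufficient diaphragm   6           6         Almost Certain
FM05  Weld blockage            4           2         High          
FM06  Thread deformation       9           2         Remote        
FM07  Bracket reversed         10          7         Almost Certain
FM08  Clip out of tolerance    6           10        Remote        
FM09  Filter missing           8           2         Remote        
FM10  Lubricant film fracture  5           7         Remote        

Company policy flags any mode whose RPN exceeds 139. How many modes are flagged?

7

RPN = Severity × Occurrence × Detection:
  FM01: 7 × 7 × 10 = 490
  FM02: 7 × 9 × 5 = 315
  FM03: 4 × 8 × 4 = 128
  FM04: 6 × 6 × 2 = 72
  FM05: 2 × 4 × 4 = 32
  FM06: 2 × 9 × 10 = 180
  FM07: 7 × 10 × 2 = 140
  FM08: 10 × 6 × 10 = 600
  FM09: 2 × 8 × 10 = 160
  FM10: 7 × 5 × 10 = 350
Modes with RPN > 139: FM01 (490), FM02 (315), FM06 (180), FM07 (140), FM08 (600), FM09 (160), FM10 (350) → 7.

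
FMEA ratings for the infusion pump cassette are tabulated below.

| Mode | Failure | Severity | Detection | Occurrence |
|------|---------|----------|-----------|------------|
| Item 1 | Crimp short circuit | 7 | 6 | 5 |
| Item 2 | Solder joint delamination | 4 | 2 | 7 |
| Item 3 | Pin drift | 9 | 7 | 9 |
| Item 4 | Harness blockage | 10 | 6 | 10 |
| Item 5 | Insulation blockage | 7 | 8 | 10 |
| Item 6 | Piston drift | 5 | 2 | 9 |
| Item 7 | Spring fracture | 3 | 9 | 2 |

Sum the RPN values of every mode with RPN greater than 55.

2083

RPN = Severity × Occurrence × Detection:
  Item 1: 7 × 5 × 6 = 210
  Item 2: 4 × 7 × 2 = 56
  Item 3: 9 × 9 × 7 = 567
  Item 4: 10 × 10 × 6 = 600
  Item 5: 7 × 10 × 8 = 560
  Item 6: 5 × 9 × 2 = 90
  Item 7: 3 × 2 × 9 = 54
RPN > 55: Item 1 (210), Item 2 (56), Item 3 (567), Item 4 (600), Item 5 (560), Item 6 (90).
Sum: 210 + 56 + 567 + 600 + 560 + 90 = 2083.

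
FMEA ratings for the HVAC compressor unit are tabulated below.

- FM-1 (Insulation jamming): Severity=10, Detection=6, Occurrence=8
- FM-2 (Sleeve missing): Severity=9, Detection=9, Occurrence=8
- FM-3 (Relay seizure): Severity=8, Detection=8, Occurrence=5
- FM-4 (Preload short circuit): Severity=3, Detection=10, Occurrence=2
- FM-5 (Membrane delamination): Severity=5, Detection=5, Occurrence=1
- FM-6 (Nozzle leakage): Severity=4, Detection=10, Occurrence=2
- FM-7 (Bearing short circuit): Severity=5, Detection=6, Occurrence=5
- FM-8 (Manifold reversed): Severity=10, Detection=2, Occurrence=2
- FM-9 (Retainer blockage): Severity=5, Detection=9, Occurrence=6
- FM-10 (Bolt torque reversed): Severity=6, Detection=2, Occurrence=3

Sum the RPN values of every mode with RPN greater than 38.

2048

RPN = Severity × Occurrence × Detection:
  FM-1: 10 × 8 × 6 = 480
  FM-2: 9 × 8 × 9 = 648
  FM-3: 8 × 5 × 8 = 320
  FM-4: 3 × 2 × 10 = 60
  FM-5: 5 × 1 × 5 = 25
  FM-6: 4 × 2 × 10 = 80
  FM-7: 5 × 5 × 6 = 150
  FM-8: 10 × 2 × 2 = 40
  FM-9: 5 × 6 × 9 = 270
  FM-10: 6 × 3 × 2 = 36
RPN > 38: FM-1 (480), FM-2 (648), FM-3 (320), FM-4 (60), FM-6 (80), FM-7 (150), FM-8 (40), FM-9 (270).
Sum: 480 + 648 + 320 + 60 + 80 + 150 + 40 + 270 = 2048.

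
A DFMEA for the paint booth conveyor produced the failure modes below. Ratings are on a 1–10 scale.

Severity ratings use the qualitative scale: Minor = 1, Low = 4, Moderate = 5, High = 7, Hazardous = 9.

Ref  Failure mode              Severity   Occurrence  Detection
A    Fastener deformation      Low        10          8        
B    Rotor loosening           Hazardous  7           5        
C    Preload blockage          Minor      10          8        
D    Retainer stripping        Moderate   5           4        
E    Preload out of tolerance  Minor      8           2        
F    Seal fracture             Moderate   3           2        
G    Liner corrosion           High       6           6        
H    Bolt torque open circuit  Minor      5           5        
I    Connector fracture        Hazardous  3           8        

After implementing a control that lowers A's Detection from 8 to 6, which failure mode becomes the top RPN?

B

RPN = Severity × Occurrence × Detection:
  A: 4 × 10 × 8 = 320
  B: 9 × 7 × 5 = 315
  C: 1 × 10 × 8 = 80
  D: 5 × 5 × 4 = 100
  E: 1 × 8 × 2 = 16
  F: 5 × 3 × 2 = 30
  G: 7 × 6 × 6 = 252
  H: 1 × 5 × 5 = 25
  I: 9 × 3 × 8 = 216
After action: A → 4 × 10 × 6 = 240.
Revised RPNs: B=315, G=252, A=240, I=216, D=100, C=80, F=30, H=25, E=16.
Highest is now B (315).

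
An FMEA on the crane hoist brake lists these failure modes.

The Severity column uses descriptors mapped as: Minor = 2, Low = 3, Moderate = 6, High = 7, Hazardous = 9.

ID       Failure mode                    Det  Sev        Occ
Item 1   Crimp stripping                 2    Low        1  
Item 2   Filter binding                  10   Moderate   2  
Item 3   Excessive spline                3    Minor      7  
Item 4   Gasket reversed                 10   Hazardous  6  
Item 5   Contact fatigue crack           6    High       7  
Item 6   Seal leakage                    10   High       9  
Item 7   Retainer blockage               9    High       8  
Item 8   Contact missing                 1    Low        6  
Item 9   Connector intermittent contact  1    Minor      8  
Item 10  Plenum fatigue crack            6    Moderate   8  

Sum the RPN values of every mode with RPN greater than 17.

2436

RPN = Severity × Occurrence × Detection:
  Item 1: 3 × 1 × 2 = 6
  Item 2: 6 × 2 × 10 = 120
  Item 3: 2 × 7 × 3 = 42
  Item 4: 9 × 6 × 10 = 540
  Item 5: 7 × 7 × 6 = 294
  Item 6: 7 × 9 × 10 = 630
  Item 7: 7 × 8 × 9 = 504
  Item 8: 3 × 6 × 1 = 18
  Item 9: 2 × 8 × 1 = 16
  Item 10: 6 × 8 × 6 = 288
RPN > 17: Item 2 (120), Item 3 (42), Item 4 (540), Item 5 (294), Item 6 (630), Item 7 (504), Item 8 (18), Item 10 (288).
Sum: 120 + 42 + 540 + 294 + 630 + 504 + 18 + 288 = 2436.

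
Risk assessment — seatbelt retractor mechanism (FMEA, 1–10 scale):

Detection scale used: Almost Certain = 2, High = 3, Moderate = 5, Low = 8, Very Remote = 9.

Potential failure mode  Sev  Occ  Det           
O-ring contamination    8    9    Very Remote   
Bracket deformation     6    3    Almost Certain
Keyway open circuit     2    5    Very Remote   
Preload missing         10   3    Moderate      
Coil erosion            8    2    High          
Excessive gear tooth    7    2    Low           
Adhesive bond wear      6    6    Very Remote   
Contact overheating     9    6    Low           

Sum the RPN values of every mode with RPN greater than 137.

1554

RPN = Severity × Occurrence × Detection:
  O-ring contamination: 8 × 9 × 9 = 648
  Bracket deformation: 6 × 3 × 2 = 36
  Keyway open circuit: 2 × 5 × 9 = 90
  Preload missing: 10 × 3 × 5 = 150
  Coil erosion: 8 × 2 × 3 = 48
  Excessive gear tooth: 7 × 2 × 8 = 112
  Adhesive bond wear: 6 × 6 × 9 = 324
  Contact overheating: 9 × 6 × 8 = 432
RPN > 137: O-ring contamination (648), Preload missing (150), Adhesive bond wear (324), Contact overheating (432).
Sum: 648 + 150 + 324 + 432 = 1554.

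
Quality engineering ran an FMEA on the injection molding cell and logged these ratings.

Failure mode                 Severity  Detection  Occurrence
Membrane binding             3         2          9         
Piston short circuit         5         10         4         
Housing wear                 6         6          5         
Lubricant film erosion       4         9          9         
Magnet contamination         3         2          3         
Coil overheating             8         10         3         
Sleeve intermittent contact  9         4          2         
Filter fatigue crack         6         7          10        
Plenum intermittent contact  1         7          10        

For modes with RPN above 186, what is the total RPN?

RPN = Severity × Occurrence × Detection:
  Membrane binding: 3 × 9 × 2 = 54
  Piston short circuit: 5 × 4 × 10 = 200
  Housing wear: 6 × 5 × 6 = 180
  Lubricant film erosion: 4 × 9 × 9 = 324
  Magnet contamination: 3 × 3 × 2 = 18
  Coil overheating: 8 × 3 × 10 = 240
  Sleeve intermittent contact: 9 × 2 × 4 = 72
  Filter fatigue crack: 6 × 10 × 7 = 420
  Plenum intermittent contact: 1 × 10 × 7 = 70
RPN > 186: Piston short circuit (200), Lubricant film erosion (324), Coil overheating (240), Filter fatigue crack (420).
Sum: 200 + 324 + 240 + 420 = 1184.

1184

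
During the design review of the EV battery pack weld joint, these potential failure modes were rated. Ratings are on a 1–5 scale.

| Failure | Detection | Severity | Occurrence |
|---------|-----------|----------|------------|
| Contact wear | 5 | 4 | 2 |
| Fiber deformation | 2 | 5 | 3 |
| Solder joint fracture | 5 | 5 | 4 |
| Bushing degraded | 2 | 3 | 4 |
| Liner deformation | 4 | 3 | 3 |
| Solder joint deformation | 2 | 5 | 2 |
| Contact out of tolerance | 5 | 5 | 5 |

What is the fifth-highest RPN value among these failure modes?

30

RPN = Severity × Occurrence × Detection:
  Contact wear: 4 × 2 × 5 = 40
  Fiber deformation: 5 × 3 × 2 = 30
  Solder joint fracture: 5 × 4 × 5 = 100
  Bushing degraded: 3 × 4 × 2 = 24
  Liner deformation: 3 × 3 × 4 = 36
  Solder joint deformation: 5 × 2 × 2 = 20
  Contact out of tolerance: 5 × 5 × 5 = 125
Sorted descending: 125, 100, 40, 36, 30, 24, 20.
The fifth-highest RPN is 30 (Fiber deformation).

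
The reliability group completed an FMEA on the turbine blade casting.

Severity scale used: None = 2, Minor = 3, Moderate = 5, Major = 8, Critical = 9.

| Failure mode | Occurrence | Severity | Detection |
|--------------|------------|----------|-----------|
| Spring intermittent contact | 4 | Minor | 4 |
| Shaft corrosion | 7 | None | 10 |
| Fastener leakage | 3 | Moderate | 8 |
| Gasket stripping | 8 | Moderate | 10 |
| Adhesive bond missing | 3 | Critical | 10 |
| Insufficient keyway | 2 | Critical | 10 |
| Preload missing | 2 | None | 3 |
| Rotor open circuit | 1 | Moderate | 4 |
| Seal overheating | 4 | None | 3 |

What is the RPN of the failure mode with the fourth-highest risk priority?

RPN = Severity × Occurrence × Detection:
  Spring intermittent contact: 3 × 4 × 4 = 48
  Shaft corrosion: 2 × 7 × 10 = 140
  Fastener leakage: 5 × 3 × 8 = 120
  Gasket stripping: 5 × 8 × 10 = 400
  Adhesive bond missing: 9 × 3 × 10 = 270
  Insufficient keyway: 9 × 2 × 10 = 180
  Preload missing: 2 × 2 × 3 = 12
  Rotor open circuit: 5 × 1 × 4 = 20
  Seal overheating: 2 × 4 × 3 = 24
Sorted descending: 400, 270, 180, 140, 120, 48, 24, 20, 12.
The fourth-highest RPN is 140 (Shaft corrosion).

140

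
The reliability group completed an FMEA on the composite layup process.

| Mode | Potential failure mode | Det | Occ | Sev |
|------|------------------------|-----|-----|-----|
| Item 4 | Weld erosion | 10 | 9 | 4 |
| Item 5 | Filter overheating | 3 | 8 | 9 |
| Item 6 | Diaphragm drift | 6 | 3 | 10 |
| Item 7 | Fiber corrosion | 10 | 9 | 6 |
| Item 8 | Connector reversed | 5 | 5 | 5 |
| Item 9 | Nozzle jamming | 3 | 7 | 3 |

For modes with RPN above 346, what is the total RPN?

900

RPN = Severity × Occurrence × Detection:
  Item 4: 4 × 9 × 10 = 360
  Item 5: 9 × 8 × 3 = 216
  Item 6: 10 × 3 × 6 = 180
  Item 7: 6 × 9 × 10 = 540
  Item 8: 5 × 5 × 5 = 125
  Item 9: 3 × 7 × 3 = 63
RPN > 346: Item 4 (360), Item 7 (540).
Sum: 360 + 540 = 900.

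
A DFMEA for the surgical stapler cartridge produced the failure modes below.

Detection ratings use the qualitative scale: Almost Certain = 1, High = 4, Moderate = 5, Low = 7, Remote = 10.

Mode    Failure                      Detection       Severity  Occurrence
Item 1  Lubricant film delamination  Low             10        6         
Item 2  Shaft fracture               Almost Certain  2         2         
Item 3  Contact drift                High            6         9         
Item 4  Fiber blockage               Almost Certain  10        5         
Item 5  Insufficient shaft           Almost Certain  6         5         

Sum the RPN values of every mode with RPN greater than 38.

RPN = Severity × Occurrence × Detection:
  Item 1: 10 × 6 × 7 = 420
  Item 2: 2 × 2 × 1 = 4
  Item 3: 6 × 9 × 4 = 216
  Item 4: 10 × 5 × 1 = 50
  Item 5: 6 × 5 × 1 = 30
RPN > 38: Item 1 (420), Item 3 (216), Item 4 (50).
Sum: 420 + 216 + 50 = 686.

686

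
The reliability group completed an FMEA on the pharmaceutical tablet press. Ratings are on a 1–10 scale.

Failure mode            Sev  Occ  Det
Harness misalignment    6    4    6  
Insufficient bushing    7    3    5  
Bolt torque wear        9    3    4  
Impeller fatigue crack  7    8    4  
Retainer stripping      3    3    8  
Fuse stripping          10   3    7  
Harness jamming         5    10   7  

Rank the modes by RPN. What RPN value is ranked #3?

210

RPN = Severity × Occurrence × Detection:
  Harness misalignment: 6 × 4 × 6 = 144
  Insufficient bushing: 7 × 3 × 5 = 105
  Bolt torque wear: 9 × 3 × 4 = 108
  Impeller fatigue crack: 7 × 8 × 4 = 224
  Retainer stripping: 3 × 3 × 8 = 72
  Fuse stripping: 10 × 3 × 7 = 210
  Harness jamming: 5 × 10 × 7 = 350
Sorted descending: 350, 224, 210, 144, 108, 105, 72.
The third-highest RPN is 210 (Fuse stripping).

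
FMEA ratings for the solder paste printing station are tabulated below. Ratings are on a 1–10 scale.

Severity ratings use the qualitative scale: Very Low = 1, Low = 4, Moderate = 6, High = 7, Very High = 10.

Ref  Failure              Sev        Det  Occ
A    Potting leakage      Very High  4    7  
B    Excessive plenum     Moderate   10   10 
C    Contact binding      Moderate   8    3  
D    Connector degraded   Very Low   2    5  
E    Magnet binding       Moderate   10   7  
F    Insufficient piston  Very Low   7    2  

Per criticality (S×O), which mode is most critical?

Criticality = Severity × Occurrence:
  A: 10 × 7 = 70
  B: 6 × 10 = 60
  C: 6 × 3 = 18
  D: 1 × 5 = 5
  E: 6 × 7 = 42
  F: 1 × 2 = 2
Highest criticality is 70 → A.

A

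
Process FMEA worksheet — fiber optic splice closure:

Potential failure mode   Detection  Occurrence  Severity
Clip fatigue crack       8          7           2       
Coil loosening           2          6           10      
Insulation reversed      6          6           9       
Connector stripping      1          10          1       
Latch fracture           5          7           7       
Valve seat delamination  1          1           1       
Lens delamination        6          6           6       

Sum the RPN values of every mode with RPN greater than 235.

RPN = Severity × Occurrence × Detection:
  Clip fatigue crack: 2 × 7 × 8 = 112
  Coil loosening: 10 × 6 × 2 = 120
  Insulation reversed: 9 × 6 × 6 = 324
  Connector stripping: 1 × 10 × 1 = 10
  Latch fracture: 7 × 7 × 5 = 245
  Valve seat delamination: 1 × 1 × 1 = 1
  Lens delamination: 6 × 6 × 6 = 216
RPN > 235: Insulation reversed (324), Latch fracture (245).
Sum: 324 + 245 = 569.

569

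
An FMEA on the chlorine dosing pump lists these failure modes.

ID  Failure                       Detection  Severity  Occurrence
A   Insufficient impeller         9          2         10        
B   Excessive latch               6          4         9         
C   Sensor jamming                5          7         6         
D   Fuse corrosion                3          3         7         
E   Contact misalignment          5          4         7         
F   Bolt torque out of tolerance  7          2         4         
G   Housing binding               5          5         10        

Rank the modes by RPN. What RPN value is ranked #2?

216

RPN = Severity × Occurrence × Detection:
  A: 2 × 10 × 9 = 180
  B: 4 × 9 × 6 = 216
  C: 7 × 6 × 5 = 210
  D: 3 × 7 × 3 = 63
  E: 4 × 7 × 5 = 140
  F: 2 × 4 × 7 = 56
  G: 5 × 10 × 5 = 250
Sorted descending: 250, 216, 210, 180, 140, 63, 56.
The second-highest RPN is 216 (B).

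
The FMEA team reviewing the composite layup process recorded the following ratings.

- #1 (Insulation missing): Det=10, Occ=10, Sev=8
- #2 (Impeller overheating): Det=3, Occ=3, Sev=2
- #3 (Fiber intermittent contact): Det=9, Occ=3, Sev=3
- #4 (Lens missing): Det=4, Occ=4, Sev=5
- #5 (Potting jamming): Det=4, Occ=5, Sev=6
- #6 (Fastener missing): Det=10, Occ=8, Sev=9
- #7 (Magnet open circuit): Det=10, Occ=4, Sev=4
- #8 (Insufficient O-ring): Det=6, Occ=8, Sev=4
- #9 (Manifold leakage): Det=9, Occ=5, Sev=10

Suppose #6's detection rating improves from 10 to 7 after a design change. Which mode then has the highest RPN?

RPN = Severity × Occurrence × Detection:
  #1: 8 × 10 × 10 = 800
  #2: 2 × 3 × 3 = 18
  #3: 3 × 3 × 9 = 81
  #4: 5 × 4 × 4 = 80
  #5: 6 × 5 × 4 = 120
  #6: 9 × 8 × 10 = 720
  #7: 4 × 4 × 10 = 160
  #8: 4 × 8 × 6 = 192
  #9: 10 × 5 × 9 = 450
After action: #6 → 9 × 8 × 7 = 504.
Revised RPNs: #1=800, #6=504, #9=450, #8=192, #7=160, #5=120, #3=81, #4=80, #2=18.
Highest is now #1 (800).

#1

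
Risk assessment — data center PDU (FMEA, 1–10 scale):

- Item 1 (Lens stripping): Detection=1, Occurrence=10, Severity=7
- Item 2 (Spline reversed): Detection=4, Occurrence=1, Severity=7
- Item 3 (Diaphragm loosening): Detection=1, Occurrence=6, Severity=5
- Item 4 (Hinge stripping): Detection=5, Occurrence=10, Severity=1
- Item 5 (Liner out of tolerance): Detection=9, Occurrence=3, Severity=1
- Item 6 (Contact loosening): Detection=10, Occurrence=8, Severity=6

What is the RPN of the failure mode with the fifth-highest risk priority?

RPN = Severity × Occurrence × Detection:
  Item 1: 7 × 10 × 1 = 70
  Item 2: 7 × 1 × 4 = 28
  Item 3: 5 × 6 × 1 = 30
  Item 4: 1 × 10 × 5 = 50
  Item 5: 1 × 3 × 9 = 27
  Item 6: 6 × 8 × 10 = 480
Sorted descending: 480, 70, 50, 30, 28, 27.
The fifth-highest RPN is 28 (Item 2).

28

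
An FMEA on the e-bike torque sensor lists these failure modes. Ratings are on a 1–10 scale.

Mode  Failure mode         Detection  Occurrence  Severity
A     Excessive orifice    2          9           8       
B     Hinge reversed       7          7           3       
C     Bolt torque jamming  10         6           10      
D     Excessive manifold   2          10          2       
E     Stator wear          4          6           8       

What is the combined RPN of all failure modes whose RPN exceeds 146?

RPN = Severity × Occurrence × Detection:
  A: 8 × 9 × 2 = 144
  B: 3 × 7 × 7 = 147
  C: 10 × 6 × 10 = 600
  D: 2 × 10 × 2 = 40
  E: 8 × 6 × 4 = 192
RPN > 146: B (147), C (600), E (192).
Sum: 147 + 600 + 192 = 939.

939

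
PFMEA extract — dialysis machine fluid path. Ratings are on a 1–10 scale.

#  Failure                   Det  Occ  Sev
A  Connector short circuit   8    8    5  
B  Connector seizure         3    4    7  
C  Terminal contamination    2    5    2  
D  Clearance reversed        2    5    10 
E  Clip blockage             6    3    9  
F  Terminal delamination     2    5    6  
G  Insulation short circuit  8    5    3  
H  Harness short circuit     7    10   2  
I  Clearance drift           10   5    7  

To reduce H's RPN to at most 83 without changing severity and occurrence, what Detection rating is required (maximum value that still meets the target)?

4

H: S=2, O=10, D=7 → current RPN = 140.
Fixed product = 20. Need 20 × D ≤ 83, so D ≤ 83/20 = 4.15.
Maximum integer Detection rating = 4 (gives RPN 80; D=5 would give 100 > 83).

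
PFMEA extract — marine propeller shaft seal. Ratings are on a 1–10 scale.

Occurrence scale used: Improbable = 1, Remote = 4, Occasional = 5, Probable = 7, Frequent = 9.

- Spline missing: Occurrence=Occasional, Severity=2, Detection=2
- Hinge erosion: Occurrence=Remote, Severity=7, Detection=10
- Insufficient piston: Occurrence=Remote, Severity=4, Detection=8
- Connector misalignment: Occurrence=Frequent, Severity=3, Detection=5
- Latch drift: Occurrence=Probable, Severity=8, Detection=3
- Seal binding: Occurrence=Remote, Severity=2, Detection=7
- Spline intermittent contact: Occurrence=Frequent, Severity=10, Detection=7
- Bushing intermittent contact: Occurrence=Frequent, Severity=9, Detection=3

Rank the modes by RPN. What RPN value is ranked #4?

RPN = Severity × Occurrence × Detection:
  Spline missing: 2 × 5 × 2 = 20
  Hinge erosion: 7 × 4 × 10 = 280
  Insufficient piston: 4 × 4 × 8 = 128
  Connector misalignment: 3 × 9 × 5 = 135
  Latch drift: 8 × 7 × 3 = 168
  Seal binding: 2 × 4 × 7 = 56
  Spline intermittent contact: 10 × 9 × 7 = 630
  Bushing intermittent contact: 9 × 9 × 3 = 243
Sorted descending: 630, 280, 243, 168, 135, 128, 56, 20.
The fourth-highest RPN is 168 (Latch drift).

168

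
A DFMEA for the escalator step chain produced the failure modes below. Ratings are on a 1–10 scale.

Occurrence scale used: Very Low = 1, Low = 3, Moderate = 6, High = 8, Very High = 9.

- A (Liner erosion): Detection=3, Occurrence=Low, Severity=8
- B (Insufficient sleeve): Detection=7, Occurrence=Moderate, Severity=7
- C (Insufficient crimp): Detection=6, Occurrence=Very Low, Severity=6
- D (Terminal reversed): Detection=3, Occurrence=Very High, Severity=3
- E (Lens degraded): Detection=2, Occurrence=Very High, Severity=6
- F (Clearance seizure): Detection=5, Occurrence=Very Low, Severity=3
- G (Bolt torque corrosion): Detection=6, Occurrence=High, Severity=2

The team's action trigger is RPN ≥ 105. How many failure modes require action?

2

RPN = Severity × Occurrence × Detection:
  A: 8 × 3 × 3 = 72
  B: 7 × 6 × 7 = 294
  C: 6 × 1 × 6 = 36
  D: 3 × 9 × 3 = 81
  E: 6 × 9 × 2 = 108
  F: 3 × 1 × 5 = 15
  G: 2 × 8 × 6 = 96
Modes with RPN ≥ 105: B (294), E (108) → 2.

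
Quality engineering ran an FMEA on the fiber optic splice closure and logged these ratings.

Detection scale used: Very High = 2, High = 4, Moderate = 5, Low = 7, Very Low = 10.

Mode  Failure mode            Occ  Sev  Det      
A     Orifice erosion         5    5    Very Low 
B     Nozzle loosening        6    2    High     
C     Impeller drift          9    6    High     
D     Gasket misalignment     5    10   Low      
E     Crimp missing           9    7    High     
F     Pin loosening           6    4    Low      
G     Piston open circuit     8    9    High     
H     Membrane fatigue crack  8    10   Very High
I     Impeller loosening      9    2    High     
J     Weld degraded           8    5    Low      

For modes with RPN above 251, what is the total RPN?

1170

RPN = Severity × Occurrence × Detection:
  A: 5 × 5 × 10 = 250
  B: 2 × 6 × 4 = 48
  C: 6 × 9 × 4 = 216
  D: 10 × 5 × 7 = 350
  E: 7 × 9 × 4 = 252
  F: 4 × 6 × 7 = 168
  G: 9 × 8 × 4 = 288
  H: 10 × 8 × 2 = 160
  I: 2 × 9 × 4 = 72
  J: 5 × 8 × 7 = 280
RPN > 251: D (350), E (252), G (288), J (280).
Sum: 350 + 252 + 288 + 280 = 1170.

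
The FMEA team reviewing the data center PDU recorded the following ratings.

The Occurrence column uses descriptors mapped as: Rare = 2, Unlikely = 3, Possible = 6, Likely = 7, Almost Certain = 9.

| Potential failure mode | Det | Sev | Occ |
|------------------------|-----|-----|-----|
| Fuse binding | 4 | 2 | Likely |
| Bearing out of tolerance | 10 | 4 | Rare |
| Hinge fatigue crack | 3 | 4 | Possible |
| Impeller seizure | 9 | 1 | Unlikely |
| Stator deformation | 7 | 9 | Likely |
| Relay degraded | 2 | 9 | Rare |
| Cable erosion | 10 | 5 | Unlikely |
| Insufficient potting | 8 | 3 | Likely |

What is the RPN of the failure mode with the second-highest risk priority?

RPN = Severity × Occurrence × Detection:
  Fuse binding: 2 × 7 × 4 = 56
  Bearing out of tolerance: 4 × 2 × 10 = 80
  Hinge fatigue crack: 4 × 6 × 3 = 72
  Impeller seizure: 1 × 3 × 9 = 27
  Stator deformation: 9 × 7 × 7 = 441
  Relay degraded: 9 × 2 × 2 = 36
  Cable erosion: 5 × 3 × 10 = 150
  Insufficient potting: 3 × 7 × 8 = 168
Sorted descending: 441, 168, 150, 80, 72, 56, 36, 27.
The second-highest RPN is 168 (Insufficient potting).

168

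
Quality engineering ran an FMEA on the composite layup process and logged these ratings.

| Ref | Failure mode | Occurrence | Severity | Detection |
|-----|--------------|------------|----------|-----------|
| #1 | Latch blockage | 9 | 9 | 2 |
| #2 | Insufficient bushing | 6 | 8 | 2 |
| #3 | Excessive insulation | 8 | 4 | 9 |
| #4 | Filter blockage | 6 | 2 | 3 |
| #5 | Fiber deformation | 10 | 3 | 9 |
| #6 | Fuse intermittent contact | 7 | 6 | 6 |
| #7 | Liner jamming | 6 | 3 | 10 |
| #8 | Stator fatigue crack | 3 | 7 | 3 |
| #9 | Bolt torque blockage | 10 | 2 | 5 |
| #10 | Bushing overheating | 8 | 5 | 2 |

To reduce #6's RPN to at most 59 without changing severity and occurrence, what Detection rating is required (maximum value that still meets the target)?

#6: S=6, O=7, D=6 → current RPN = 252.
Fixed product = 42. Need 42 × D ≤ 59, so D ≤ 59/42 = 1.40.
Maximum integer Detection rating = 1 (gives RPN 42; D=2 would give 84 > 59).

1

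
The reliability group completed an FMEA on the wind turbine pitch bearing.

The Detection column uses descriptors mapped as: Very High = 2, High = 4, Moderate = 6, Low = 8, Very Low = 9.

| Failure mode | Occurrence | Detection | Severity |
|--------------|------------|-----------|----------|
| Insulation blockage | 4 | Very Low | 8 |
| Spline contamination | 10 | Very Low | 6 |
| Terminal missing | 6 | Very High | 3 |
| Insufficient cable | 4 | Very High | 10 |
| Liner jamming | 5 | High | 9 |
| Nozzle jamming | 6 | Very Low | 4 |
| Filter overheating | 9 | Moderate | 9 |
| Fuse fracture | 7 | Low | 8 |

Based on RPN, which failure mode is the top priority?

Spline contamination

RPN = Severity × Occurrence × Detection:
  Insulation blockage: 8 × 4 × 9 = 288
  Spline contamination: 6 × 10 × 9 = 540
  Terminal missing: 3 × 6 × 2 = 36
  Insufficient cable: 10 × 4 × 2 = 80
  Liner jamming: 9 × 5 × 4 = 180
  Nozzle jamming: 4 × 6 × 9 = 216
  Filter overheating: 9 × 9 × 6 = 486
  Fuse fracture: 8 × 7 × 8 = 448
Highest RPN is 540 → Spline contamination.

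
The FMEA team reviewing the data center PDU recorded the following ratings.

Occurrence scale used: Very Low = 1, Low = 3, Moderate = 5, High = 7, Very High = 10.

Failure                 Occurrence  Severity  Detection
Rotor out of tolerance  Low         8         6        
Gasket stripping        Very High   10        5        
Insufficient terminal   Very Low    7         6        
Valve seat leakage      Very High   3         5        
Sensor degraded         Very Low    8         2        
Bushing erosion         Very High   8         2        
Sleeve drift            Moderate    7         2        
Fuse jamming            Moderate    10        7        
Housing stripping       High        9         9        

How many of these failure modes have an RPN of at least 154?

4

RPN = Severity × Occurrence × Detection:
  Rotor out of tolerance: 8 × 3 × 6 = 144
  Gasket stripping: 10 × 10 × 5 = 500
  Insufficient terminal: 7 × 1 × 6 = 42
  Valve seat leakage: 3 × 10 × 5 = 150
  Sensor degraded: 8 × 1 × 2 = 16
  Bushing erosion: 8 × 10 × 2 = 160
  Sleeve drift: 7 × 5 × 2 = 70
  Fuse jamming: 10 × 5 × 7 = 350
  Housing stripping: 9 × 7 × 9 = 567
Modes with RPN ≥ 154: Gasket stripping (500), Bushing erosion (160), Fuse jamming (350), Housing stripping (567) → 4.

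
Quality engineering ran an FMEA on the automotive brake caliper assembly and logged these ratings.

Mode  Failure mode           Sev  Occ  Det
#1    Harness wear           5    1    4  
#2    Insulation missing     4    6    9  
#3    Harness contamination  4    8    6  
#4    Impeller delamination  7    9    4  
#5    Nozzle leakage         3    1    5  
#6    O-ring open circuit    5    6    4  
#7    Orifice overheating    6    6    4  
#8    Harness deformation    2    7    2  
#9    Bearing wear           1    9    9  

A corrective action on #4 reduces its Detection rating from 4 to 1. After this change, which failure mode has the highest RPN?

RPN = Severity × Occurrence × Detection:
  #1: 5 × 1 × 4 = 20
  #2: 4 × 6 × 9 = 216
  #3: 4 × 8 × 6 = 192
  #4: 7 × 9 × 4 = 252
  #5: 3 × 1 × 5 = 15
  #6: 5 × 6 × 4 = 120
  #7: 6 × 6 × 4 = 144
  #8: 2 × 7 × 2 = 28
  #9: 1 × 9 × 9 = 81
After action: #4 → 7 × 9 × 1 = 63.
Revised RPNs: #2=216, #3=192, #7=144, #6=120, #9=81, #4=63, #8=28, #1=20, #5=15.
Highest is now #2 (216).

#2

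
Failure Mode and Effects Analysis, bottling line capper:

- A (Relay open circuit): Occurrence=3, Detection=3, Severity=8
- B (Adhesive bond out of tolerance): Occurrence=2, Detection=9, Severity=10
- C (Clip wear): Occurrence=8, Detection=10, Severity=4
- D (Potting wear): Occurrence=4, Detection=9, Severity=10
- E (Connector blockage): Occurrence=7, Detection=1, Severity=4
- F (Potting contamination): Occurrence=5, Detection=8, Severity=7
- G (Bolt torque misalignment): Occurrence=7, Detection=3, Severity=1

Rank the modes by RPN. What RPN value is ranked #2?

RPN = Severity × Occurrence × Detection:
  A: 8 × 3 × 3 = 72
  B: 10 × 2 × 9 = 180
  C: 4 × 8 × 10 = 320
  D: 10 × 4 × 9 = 360
  E: 4 × 7 × 1 = 28
  F: 7 × 5 × 8 = 280
  G: 1 × 7 × 3 = 21
Sorted descending: 360, 320, 280, 180, 72, 28, 21.
The second-highest RPN is 320 (C).

320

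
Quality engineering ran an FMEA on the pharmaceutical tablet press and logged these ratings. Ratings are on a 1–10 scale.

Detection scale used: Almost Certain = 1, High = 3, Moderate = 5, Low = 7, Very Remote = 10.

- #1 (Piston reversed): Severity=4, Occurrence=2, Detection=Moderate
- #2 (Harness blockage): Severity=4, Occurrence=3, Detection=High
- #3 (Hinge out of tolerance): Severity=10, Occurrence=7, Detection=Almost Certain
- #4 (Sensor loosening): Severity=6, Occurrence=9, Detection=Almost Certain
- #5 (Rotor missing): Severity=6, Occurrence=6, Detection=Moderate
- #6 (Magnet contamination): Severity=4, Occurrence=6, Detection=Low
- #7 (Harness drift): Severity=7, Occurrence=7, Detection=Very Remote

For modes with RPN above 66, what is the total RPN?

RPN = Severity × Occurrence × Detection:
  #1: 4 × 2 × 5 = 40
  #2: 4 × 3 × 3 = 36
  #3: 10 × 7 × 1 = 70
  #4: 6 × 9 × 1 = 54
  #5: 6 × 6 × 5 = 180
  #6: 4 × 6 × 7 = 168
  #7: 7 × 7 × 10 = 490
RPN > 66: #3 (70), #5 (180), #6 (168), #7 (490).
Sum: 70 + 180 + 168 + 490 = 908.

908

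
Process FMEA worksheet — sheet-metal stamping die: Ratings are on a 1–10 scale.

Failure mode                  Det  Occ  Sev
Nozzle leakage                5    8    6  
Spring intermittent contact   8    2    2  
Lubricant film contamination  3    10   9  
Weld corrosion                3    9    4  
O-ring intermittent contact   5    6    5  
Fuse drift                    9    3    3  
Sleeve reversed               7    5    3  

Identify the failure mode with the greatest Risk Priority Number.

Lubricant film contamination

RPN = Severity × Occurrence × Detection:
  Nozzle leakage: 6 × 8 × 5 = 240
  Spring intermittent contact: 2 × 2 × 8 = 32
  Lubricant film contamination: 9 × 10 × 3 = 270
  Weld corrosion: 4 × 9 × 3 = 108
  O-ring intermittent contact: 5 × 6 × 5 = 150
  Fuse drift: 3 × 3 × 9 = 81
  Sleeve reversed: 3 × 5 × 7 = 105
Highest RPN is 270 → Lubricant film contamination.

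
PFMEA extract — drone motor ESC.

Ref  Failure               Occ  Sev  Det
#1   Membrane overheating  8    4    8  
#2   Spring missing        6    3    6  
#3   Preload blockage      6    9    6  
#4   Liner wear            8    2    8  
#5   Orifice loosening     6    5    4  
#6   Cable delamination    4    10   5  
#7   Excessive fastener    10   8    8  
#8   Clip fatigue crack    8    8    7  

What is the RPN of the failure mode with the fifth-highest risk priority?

RPN = Severity × Occurrence × Detection:
  #1: 4 × 8 × 8 = 256
  #2: 3 × 6 × 6 = 108
  #3: 9 × 6 × 6 = 324
  #4: 2 × 8 × 8 = 128
  #5: 5 × 6 × 4 = 120
  #6: 10 × 4 × 5 = 200
  #7: 8 × 10 × 8 = 640
  #8: 8 × 8 × 7 = 448
Sorted descending: 640, 448, 324, 256, 200, 128, 120, 108.
The fifth-highest RPN is 200 (#6).

200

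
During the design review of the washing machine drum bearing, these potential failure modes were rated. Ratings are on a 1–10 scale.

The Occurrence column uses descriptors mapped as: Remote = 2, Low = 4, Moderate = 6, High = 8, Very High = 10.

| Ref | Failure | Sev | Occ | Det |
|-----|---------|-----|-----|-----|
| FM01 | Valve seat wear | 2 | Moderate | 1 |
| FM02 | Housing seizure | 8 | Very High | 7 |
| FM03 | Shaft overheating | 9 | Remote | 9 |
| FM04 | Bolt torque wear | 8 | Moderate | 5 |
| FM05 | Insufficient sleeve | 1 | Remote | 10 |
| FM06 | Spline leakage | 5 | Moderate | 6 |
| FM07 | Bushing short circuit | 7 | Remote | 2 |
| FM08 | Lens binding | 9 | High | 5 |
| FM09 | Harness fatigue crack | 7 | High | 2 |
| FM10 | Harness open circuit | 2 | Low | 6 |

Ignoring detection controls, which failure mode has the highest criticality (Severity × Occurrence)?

Criticality = Severity × Occurrence:
  FM01: 2 × 6 = 12
  FM02: 8 × 10 = 80
  FM03: 9 × 2 = 18
  FM04: 8 × 6 = 48
  FM05: 1 × 2 = 2
  FM06: 5 × 6 = 30
  FM07: 7 × 2 = 14
  FM08: 9 × 8 = 72
  FM09: 7 × 8 = 56
  FM10: 2 × 4 = 8
Highest criticality is 80 → FM02.

FM02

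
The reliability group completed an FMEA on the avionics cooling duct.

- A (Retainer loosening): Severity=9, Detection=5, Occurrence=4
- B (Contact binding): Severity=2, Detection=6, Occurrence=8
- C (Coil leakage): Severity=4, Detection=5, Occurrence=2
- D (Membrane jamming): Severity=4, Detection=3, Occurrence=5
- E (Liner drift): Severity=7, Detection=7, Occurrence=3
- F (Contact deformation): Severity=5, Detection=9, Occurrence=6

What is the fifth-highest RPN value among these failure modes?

60

RPN = Severity × Occurrence × Detection:
  A: 9 × 4 × 5 = 180
  B: 2 × 8 × 6 = 96
  C: 4 × 2 × 5 = 40
  D: 4 × 5 × 3 = 60
  E: 7 × 3 × 7 = 147
  F: 5 × 6 × 9 = 270
Sorted descending: 270, 180, 147, 96, 60, 40.
The fifth-highest RPN is 60 (D).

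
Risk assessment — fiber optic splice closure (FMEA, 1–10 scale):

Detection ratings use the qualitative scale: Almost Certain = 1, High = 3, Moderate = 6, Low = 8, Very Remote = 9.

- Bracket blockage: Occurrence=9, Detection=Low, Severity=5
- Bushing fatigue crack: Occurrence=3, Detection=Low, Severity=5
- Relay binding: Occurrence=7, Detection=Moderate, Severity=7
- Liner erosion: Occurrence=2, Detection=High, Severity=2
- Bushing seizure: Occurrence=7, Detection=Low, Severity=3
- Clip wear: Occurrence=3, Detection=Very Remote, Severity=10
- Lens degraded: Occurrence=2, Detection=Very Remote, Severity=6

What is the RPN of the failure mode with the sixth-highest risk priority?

RPN = Severity × Occurrence × Detection:
  Bracket blockage: 5 × 9 × 8 = 360
  Bushing fatigue crack: 5 × 3 × 8 = 120
  Relay binding: 7 × 7 × 6 = 294
  Liner erosion: 2 × 2 × 3 = 12
  Bushing seizure: 3 × 7 × 8 = 168
  Clip wear: 10 × 3 × 9 = 270
  Lens degraded: 6 × 2 × 9 = 108
Sorted descending: 360, 294, 270, 168, 120, 108, 12.
The sixth-highest RPN is 108 (Lens degraded).

108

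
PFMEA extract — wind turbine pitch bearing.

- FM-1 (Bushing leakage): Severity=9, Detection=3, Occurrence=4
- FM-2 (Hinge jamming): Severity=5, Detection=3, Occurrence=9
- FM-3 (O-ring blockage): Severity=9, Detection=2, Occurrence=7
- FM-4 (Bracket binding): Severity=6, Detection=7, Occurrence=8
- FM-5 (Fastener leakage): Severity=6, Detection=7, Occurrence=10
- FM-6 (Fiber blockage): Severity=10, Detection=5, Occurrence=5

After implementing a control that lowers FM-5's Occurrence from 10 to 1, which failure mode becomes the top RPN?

FM-4

RPN = Severity × Occurrence × Detection:
  FM-1: 9 × 4 × 3 = 108
  FM-2: 5 × 9 × 3 = 135
  FM-3: 9 × 7 × 2 = 126
  FM-4: 6 × 8 × 7 = 336
  FM-5: 6 × 10 × 7 = 420
  FM-6: 10 × 5 × 5 = 250
After action: FM-5 → 6 × 1 × 7 = 42.
Revised RPNs: FM-4=336, FM-6=250, FM-2=135, FM-3=126, FM-1=108, FM-5=42.
Highest is now FM-4 (336).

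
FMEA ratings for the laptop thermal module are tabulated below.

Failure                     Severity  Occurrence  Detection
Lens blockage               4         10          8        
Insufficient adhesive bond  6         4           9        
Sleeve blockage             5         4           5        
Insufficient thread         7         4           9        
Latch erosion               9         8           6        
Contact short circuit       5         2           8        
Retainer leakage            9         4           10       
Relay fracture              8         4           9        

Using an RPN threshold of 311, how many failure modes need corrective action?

RPN = Severity × Occurrence × Detection:
  Lens blockage: 4 × 10 × 8 = 320
  Insufficient adhesive bond: 6 × 4 × 9 = 216
  Sleeve blockage: 5 × 4 × 5 = 100
  Insufficient thread: 7 × 4 × 9 = 252
  Latch erosion: 9 × 8 × 6 = 432
  Contact short circuit: 5 × 2 × 8 = 80
  Retainer leakage: 9 × 4 × 10 = 360
  Relay fracture: 8 × 4 × 9 = 288
Modes with RPN ≥ 311: Lens blockage (320), Latch erosion (432), Retainer leakage (360) → 3.

3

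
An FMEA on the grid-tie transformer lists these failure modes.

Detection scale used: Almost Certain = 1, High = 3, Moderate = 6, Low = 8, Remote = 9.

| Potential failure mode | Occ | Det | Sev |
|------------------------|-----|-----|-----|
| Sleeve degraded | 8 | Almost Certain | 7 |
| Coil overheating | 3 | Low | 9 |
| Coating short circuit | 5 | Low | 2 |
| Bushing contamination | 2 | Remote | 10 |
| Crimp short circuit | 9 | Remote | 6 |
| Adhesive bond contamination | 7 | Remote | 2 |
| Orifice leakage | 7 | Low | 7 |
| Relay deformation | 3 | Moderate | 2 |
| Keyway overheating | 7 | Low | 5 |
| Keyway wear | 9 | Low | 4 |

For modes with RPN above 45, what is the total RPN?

2104

RPN = Severity × Occurrence × Detection:
  Sleeve degraded: 7 × 8 × 1 = 56
  Coil overheating: 9 × 3 × 8 = 216
  Coating short circuit: 2 × 5 × 8 = 80
  Bushing contamination: 10 × 2 × 9 = 180
  Crimp short circuit: 6 × 9 × 9 = 486
  Adhesive bond contamination: 2 × 7 × 9 = 126
  Orifice leakage: 7 × 7 × 8 = 392
  Relay deformation: 2 × 3 × 6 = 36
  Keyway overheating: 5 × 7 × 8 = 280
  Keyway wear: 4 × 9 × 8 = 288
RPN > 45: Sleeve degraded (56), Coil overheating (216), Coating short circuit (80), Bushing contamination (180), Crimp short circuit (486), Adhesive bond contamination (126), Orifice leakage (392), Keyway overheating (280), Keyway wear (288).
Sum: 56 + 216 + 80 + 180 + 486 + 126 + 392 + 280 + 288 = 2104.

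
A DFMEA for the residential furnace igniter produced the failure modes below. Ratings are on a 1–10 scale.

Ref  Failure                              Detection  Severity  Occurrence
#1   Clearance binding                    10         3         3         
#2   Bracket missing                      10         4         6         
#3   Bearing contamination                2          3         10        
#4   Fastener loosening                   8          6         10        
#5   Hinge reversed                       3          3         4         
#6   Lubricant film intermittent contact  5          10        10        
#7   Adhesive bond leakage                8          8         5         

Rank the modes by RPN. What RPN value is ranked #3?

RPN = Severity × Occurrence × Detection:
  #1: 3 × 3 × 10 = 90
  #2: 4 × 6 × 10 = 240
  #3: 3 × 10 × 2 = 60
  #4: 6 × 10 × 8 = 480
  #5: 3 × 4 × 3 = 36
  #6: 10 × 10 × 5 = 500
  #7: 8 × 5 × 8 = 320
Sorted descending: 500, 480, 320, 240, 90, 60, 36.
The third-highest RPN is 320 (#7).

320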